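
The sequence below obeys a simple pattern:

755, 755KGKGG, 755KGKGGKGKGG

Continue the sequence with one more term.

Every step adds KGKGG to the end: s(k+1) = s(k)·KGKGG.
Applying this once more to 755KGKGGKGKGG:

755KGKGGKGKGGKGKGG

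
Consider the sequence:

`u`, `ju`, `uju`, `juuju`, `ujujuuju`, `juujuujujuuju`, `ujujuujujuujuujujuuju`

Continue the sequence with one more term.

juujuujujuujuujujuujujuujuujujuuju

Each term (from the third on) is the two preceding terms concatenated in order: term 3 = u·ju = uju.
The next term joins juujuujujuuju and ujujuujujuujuujujuuju.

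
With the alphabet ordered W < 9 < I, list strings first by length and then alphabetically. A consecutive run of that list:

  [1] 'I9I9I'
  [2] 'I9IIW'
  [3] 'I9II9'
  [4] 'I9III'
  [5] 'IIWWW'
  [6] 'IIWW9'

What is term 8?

Continuing the enumeration 2 steps past IIWW9: IIWW9 → IIWWI → (answer).

IIW9W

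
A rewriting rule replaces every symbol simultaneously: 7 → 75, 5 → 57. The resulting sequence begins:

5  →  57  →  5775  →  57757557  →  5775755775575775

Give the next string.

φ(5775755775575775) expands symbol-by-symbol to 57 75 75 57 75 57 57 75 75 57 57 75 57 75 75 57; joining the 16 pieces gives the next term.

57757557755757757557577557757557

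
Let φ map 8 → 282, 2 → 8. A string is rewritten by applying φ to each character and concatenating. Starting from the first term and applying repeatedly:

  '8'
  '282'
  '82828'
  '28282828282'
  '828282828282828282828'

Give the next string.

Rewriting the 21 symbols of 828282828282828282828 one by one yields 282 8 282 8 282 8 282 8 282 8 282 8 282 8 282 8 282 8 282 8 282; concatenated:

2828282828282828282828282828282828282828282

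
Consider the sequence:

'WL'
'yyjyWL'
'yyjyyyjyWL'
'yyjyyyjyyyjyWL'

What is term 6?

yyjyyyjyyyjyyyjyyyjyWL

Each term is the previous one with yyjy prepended.
From yyjyyyjyyyjyWL, 2 further steps: yyjyyyjyyyjyWL → yyjyyyjyyyjyyyjyWL → (answer).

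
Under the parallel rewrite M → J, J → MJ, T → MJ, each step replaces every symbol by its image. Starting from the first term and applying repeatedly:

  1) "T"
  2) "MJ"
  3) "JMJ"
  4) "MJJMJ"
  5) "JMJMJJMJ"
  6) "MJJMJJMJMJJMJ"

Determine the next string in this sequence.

Rewriting the 13 symbols of MJJMJJMJMJJMJ one by one yields J MJ MJ J MJ MJ J MJ J MJ MJ J MJ; concatenated:

JMJMJJMJMJJMJJMJMJJMJ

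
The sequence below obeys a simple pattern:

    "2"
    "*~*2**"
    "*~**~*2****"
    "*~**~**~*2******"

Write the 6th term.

s(k+1) = *~*·s(k)·**, so each term gains *~* as a prefix and ** as a suffix.
From *~**~**~*2******, 2 further steps: *~**~**~*2****** → *~**~**~**~*2******** → (answer).

*~**~**~**~**~*2**********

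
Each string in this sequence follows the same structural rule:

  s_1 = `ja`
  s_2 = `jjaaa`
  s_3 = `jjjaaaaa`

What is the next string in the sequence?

jjjjaaaaaaa

Term n consists of n j's, followed by 2n-1 a's (n = 1, 2, …).
Setting n = 4 gives 4, 7 characters in each block.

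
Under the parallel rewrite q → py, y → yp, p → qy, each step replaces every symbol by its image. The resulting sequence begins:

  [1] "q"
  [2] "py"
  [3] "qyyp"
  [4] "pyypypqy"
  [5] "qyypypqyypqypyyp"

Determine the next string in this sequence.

pyypypqyypqypyypypqypyypqyypypqy

φ(qyypypqyypqypyyp) expands symbol-by-symbol to py yp yp qy yp qy py yp yp qy py yp qy yp yp qy; joining the 16 pieces gives the next term.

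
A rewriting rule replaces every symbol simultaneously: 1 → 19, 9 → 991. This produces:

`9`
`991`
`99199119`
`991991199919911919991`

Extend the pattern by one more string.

Rewriting the 21 symbols of 991991199919911919991 one by one yields 991 991 19 991 991 19 19 991 991 991 19 991 991 19 19 991 19 991 991 991 19; concatenated:

9919911999199119199919919911999199119199911999199199119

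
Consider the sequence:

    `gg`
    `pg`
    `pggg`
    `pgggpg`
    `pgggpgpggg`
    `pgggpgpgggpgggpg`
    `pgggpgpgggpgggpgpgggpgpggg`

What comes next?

From term 3 onward, concatenate the last term with the second-to-last: pg·gg = pggg, pggg·pg = pgggpg, …
The next term joins pgggpgpgggpgggpgpgggpgpggg and pgggpgpgggpgggpg.

pgggpgpgggpgggpgpgggpgpgggpgggpgpgggpgggpg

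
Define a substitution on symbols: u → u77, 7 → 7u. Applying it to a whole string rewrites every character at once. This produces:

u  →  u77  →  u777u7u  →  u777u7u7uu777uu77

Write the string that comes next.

φ(u777u7u7uu777uu77) expands symbol-by-symbol to u77 7u 7u 7u u77 7u u77 7u u77 u77 7u 7u 7u u77 u77 7u 7u; joining the 17 pieces gives the next term.

u777u7u7uu777uu777uu77u777u7u7uu77u777u7u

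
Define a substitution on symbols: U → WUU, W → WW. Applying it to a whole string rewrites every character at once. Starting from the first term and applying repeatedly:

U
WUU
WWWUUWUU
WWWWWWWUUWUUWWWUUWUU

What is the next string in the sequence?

Replace each of the 20 characters of WWWWWWWUUWUUWWWUUWUU in place — WW WW WW WW WW WW WW WUU WUU WW WUU WUU WW WW WW WUU WUU WW WUU WUU — and concatenate.

WWWWWWWWWWWWWWWUUWUUWWWUUWUUWWWWWWWUUWUUWWWUUWUU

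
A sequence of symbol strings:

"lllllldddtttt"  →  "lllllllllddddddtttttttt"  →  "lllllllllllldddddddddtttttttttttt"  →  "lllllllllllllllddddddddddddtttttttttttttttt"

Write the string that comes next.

lllllllllllllllllldddddddddddddddtttttttttttttttttttt

Term n consists of 3n+3 l's, followed by 3n d's, followed by 4n t's (n = 1, 2, …).
Setting n = 5 gives 18, 15, 20 characters in each block.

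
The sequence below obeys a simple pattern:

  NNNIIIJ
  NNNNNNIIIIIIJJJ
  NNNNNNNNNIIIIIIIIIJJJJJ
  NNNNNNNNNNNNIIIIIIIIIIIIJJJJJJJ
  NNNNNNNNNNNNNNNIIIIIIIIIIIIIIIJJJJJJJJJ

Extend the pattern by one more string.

NNNNNNNNNNNNNNNNNNIIIIIIIIIIIIIIIIIIJJJJJJJJJJJ

Reading off run lengths: N runs 3, 6, 9, 12, 15; I runs 3, 6, 9, 12, 15; J runs 1, 3, 5, 7, 9 — each is linear in n (n = 1, 2, …).
For the next term, n = 6, so the run lengths are 18, 18, 11.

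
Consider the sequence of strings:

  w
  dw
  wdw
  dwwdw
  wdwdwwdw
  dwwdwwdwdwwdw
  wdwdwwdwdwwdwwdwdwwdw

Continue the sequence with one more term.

Each term (from the third on) is the two preceding terms concatenated in order: term 3 = w·dw = wdw.
The next term joins dwwdwwdwdwwdw and wdwdwwdwdwwdwwdwdwwdw.

dwwdwwdwdwwdwwdwdwwdwdwwdwwdwdwwdw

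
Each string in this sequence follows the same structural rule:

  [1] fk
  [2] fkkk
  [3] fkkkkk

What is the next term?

Every step adds kk to the end: s(k+1) = s(k)·kk.
One more step from fkkkkk gives the answer.

fkkkkkkk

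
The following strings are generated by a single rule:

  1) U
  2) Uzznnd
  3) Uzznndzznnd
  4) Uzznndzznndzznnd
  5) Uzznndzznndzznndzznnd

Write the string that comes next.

The strings grow by a fixed suffix zznnd each time.
Applying this once more to Uzznndzznndzznndzznnd:

Uzznndzznndzznndzznndzznnd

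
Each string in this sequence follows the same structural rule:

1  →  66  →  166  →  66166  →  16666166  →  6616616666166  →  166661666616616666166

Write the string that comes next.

6616616666166166661666616616666166

This is a Fibonacci-style word recurrence s(k) = s(k−2)·s(k−1): e.g. 1·66 = 166.
So term 8 is 6616616666166·166661666616616666166.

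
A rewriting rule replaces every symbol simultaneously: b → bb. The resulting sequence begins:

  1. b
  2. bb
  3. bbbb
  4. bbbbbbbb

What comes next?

Expanding bbbbbbbb: b→bb, b→bb, b→bb, b→bb, b→bb, b→bb, b→bb, b→bb. Concatenated: bb bb bb bb bb bb bb bb.

bbbbbbbbbbbbbbbb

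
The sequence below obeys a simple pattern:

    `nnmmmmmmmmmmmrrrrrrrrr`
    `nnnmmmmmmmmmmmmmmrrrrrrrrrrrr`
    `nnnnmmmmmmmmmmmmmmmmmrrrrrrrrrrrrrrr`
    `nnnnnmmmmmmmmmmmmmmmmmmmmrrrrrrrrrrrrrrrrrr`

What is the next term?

nnnnnnmmmmmmmmmmmmmmmmmmmmmmmrrrrrrrrrrrrrrrrrrrrr

Reading off run lengths: n runs 2, 3, 4, 5; m runs 11, 14, 17, 20; r runs 9, 12, 15, 18 — each is linear in n, where the shown terms are n = 3, 4, 5, 6.
Setting n = 7 gives 6, 23, 21 characters in each block.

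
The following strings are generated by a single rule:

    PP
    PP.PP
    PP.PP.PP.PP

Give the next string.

PP.PP.PP.PP.PP.PP.PP.PP

Each string is two copies of the previous one joined by '.'.
One more doubling of PP.PP.PP.PP gives the answer.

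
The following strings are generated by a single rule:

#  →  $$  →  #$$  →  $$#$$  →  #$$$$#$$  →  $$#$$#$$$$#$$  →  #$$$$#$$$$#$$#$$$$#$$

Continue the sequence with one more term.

Each term (from the third on) is the two preceding terms concatenated in order: term 3 = #·$$ = #$$.
So term 8 is $$#$$#$$$$#$$·#$$$$#$$$$#$$#$$$$#$$.

$$#$$#$$$$#$$#$$$$#$$$$#$$#$$$$#$$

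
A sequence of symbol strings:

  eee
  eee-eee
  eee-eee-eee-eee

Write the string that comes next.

eee-eee-eee-eee-eee-eee-eee-eee

s(k+1) = s(k)·-·s(k) — each term doubles the last with '-' between the halves.
One more doubling of eee-eee-eee-eee gives the answer.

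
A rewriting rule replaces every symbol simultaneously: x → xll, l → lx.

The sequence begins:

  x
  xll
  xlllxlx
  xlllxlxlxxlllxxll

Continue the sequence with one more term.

Rewriting the 17 symbols of xlllxlxlxxlllxxll one by one yields xll lx lx lx xll lx xll lx xll xll lx lx lx xll xll lx lx; concatenated:

xlllxlxlxxlllxxlllxxllxlllxlxlxxllxlllxlx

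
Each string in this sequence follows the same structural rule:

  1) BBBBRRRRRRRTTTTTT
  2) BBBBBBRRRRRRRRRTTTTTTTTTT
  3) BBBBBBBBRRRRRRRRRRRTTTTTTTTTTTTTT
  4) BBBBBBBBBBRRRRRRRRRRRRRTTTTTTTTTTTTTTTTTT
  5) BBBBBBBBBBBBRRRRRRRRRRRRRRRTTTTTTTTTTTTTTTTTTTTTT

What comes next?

Each string has the form B^{2n} R^{2n+3} T^{4n-2}, where the shown terms are n = 2, 3, 4, 5, 6.
Setting n = 7 gives 14, 17, 26 characters in each block.

BBBBBBBBBBBBBBRRRRRRRRRRRRRRRRRTTTTTTTTTTTTTTTTTTTTTTTTTT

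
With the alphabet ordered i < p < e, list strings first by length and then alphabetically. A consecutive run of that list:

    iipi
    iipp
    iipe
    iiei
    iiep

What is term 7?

ipii

Advancing 2 positions from iiep through iiep → iiee reaches term 7.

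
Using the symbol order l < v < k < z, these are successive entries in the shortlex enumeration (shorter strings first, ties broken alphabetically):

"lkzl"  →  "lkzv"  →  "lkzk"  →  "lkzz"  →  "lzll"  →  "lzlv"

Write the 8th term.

lzlz

Advancing 2 positions from lzlv through lzlv → lzlk reaches term 8.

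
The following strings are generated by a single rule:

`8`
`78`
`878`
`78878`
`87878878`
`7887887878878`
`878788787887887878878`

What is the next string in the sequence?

Each term (from the third on) is the two preceding terms concatenated in order: term 3 = 8·78 = 878.
So term 8 is 7887887878878·878788787887887878878.

7887887878878878788787887887878878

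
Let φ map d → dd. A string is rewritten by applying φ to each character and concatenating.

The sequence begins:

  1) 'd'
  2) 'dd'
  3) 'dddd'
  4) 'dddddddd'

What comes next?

Rewriting each symbol of dddddddd: d→dd, d→dd, d→dd, d→dd, d→dd, d→dd, d→dd, d→dd, which concatenates to dd dd dd dd dd dd dd dd.

dddddddddddddddd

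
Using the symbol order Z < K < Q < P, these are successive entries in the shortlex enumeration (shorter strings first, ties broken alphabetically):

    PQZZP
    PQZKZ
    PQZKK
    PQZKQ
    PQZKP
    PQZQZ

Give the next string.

Treat PQZQZ as a base-4 numeral over the given alphabet and add one, carrying through any trailing P's.

PQZQK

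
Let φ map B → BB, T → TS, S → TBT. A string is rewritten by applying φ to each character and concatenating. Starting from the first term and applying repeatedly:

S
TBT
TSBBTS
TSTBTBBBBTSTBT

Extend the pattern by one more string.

Rewriting the 14 symbols of TSTBTBBBBTSTBT one by one yields TS TBT TS BB TS BB BB BB BB TS TBT TS BB TS; concatenated:

TSTBTTSBBTSBBBBBBBBTSTBTTSBBTS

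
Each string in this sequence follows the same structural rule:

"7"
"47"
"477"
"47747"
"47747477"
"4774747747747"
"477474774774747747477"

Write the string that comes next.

Each term (from the third on) is the previous term followed by the one before it: term 3 = 47·7 = 477.
So term 8 is 477474774774747747477·4774747747747.

4774747747747477474774774747747747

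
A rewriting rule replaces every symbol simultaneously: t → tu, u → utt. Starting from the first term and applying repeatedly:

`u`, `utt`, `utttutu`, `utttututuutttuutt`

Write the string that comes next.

utttututuutttuutttuuttutttututuuttutttutu

Applying the rule to each of the 17 symbols of utttututuutttuutt gives the pieces utt tu tu tu utt tu utt tu utt utt tu tu tu utt utt tu tu, which concatenate to the answer.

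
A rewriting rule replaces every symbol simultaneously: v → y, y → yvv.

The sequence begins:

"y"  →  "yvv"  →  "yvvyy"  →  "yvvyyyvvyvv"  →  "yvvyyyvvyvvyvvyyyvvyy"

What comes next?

φ(yvvyyyvvyvvyvvyyyvvyy) expands symbol-by-symbol to yvv y y yvv yvv yvv y y yvv y y yvv y y yvv yvv yvv y y yvv yvv; joining the 21 pieces gives the next term.

yvvyyyvvyvvyvvyyyvvyyyvvyyyvvyvvyvvyyyvvyvv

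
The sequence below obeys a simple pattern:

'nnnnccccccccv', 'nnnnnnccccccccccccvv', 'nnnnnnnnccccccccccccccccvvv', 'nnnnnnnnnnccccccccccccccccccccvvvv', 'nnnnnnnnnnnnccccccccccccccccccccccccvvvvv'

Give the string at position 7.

The n-th term is 2n n's then 4n c's then n-1 v's, where the shown terms are n = 2, 3, 4, 5, 6.
At n = 8 the blocks have lengths 16, 32, 7.

nnnnnnnnnnnnnnnnccccccccccccccccccccccccccccccccvvvvvvv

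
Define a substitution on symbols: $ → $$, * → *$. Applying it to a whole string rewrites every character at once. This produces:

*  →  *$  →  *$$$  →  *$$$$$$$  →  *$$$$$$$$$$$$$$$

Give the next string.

φ(*$$$$$$$$$$$$$$$) expands symbol-by-symbol to *$ $$ $$ $$ $$ $$ $$ $$ $$ $$ $$ $$ $$ $$ $$ $$; joining the 16 pieces gives the next term.

*$$$$$$$$$$$$$$$$$$$$$$$$$$$$$$$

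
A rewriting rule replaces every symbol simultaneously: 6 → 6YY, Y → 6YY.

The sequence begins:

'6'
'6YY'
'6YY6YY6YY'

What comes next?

Apply φ to 6YY6YY6YY symbol by symbol: 6→6YY, Y→6YY, Y→6YY, 6→6YY, Y→6YY, Y→6YY, 6→6YY, Y→6YY, Y→6YY; joined: 6YY 6YY 6YY 6YY 6YY 6YY 6YY 6YY 6YY.

6YY6YY6YY6YY6YY6YY6YY6YY6YY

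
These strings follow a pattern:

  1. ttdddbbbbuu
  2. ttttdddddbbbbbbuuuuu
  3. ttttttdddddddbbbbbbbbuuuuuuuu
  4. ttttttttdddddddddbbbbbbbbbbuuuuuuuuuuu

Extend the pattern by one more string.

ttttttttttdddddddddddbbbbbbbbbbbbuuuuuuuuuuuuuu

Each string has the form t^{2n} d^{2n+1} b^{2n+2} u^{3n-1} (n = 1, 2, …).
At n = 5 the blocks have lengths 10, 11, 12, 14.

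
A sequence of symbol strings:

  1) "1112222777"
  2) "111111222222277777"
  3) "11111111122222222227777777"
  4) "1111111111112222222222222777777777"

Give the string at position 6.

11111111111111111122222222222222222227777777777777

Reading off run lengths: 1 runs 3, 6, 9, 12; 2 runs 4, 7, 10, 13; 7 runs 3, 5, 7, 9 — each is linear in n (n = 1, 2, …).
For term 6, n = 6, so the run lengths are 18, 19, 13.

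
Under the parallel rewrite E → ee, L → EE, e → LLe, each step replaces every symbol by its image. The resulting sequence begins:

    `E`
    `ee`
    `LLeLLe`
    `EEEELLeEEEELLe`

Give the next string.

Rewriting the 14 symbols of EEEELLeEEEELLe one by one yields ee ee ee ee EE EE LLe ee ee ee ee EE EE LLe; concatenated:

eeeeeeeeEEEELLeeeeeeeeeEEEELLe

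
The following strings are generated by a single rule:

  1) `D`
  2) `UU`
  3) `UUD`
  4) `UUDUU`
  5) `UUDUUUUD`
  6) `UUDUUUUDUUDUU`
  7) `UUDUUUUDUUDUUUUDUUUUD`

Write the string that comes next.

UUDUUUUDUUDUUUUDUUUUDUUDUUUUDUUDUU

This is a Fibonacci-style word recurrence s(k) = s(k−1)·s(k−2): e.g. UU·D = UUD.
The next term joins UUDUUUUDUUDUUUUDUUUUD and UUDUUUUDUUDUU.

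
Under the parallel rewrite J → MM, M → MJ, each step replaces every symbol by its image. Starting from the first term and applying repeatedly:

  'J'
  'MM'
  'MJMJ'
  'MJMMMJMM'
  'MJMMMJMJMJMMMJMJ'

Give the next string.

Applying the rule to each of the 16 symbols of MJMMMJMJMJMMMJMJ gives the pieces MJ MM MJ MJ MJ MM MJ MM MJ MM MJ MJ MJ MM MJ MM, which concatenate to the answer.

MJMMMJMJMJMMMJMMMJMMMJMJMJMMMJMM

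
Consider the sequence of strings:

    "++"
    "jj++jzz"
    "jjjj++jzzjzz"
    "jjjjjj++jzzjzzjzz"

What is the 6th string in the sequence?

jjjjjjjjjj++jzzjzzjzzjzzjzz

Every step adds jj to the front and jzz to the end of the previous string.
From jjjjjj++jzzjzzjzz, 2 further steps: jjjjjj++jzzjzzjzz → jjjjjjjj++jzzjzzjzzjzz → (answer).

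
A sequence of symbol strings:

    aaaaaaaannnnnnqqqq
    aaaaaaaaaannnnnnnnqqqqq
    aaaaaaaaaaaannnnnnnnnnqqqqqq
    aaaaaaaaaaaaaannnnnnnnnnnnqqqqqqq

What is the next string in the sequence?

aaaaaaaaaaaaaaaannnnnnnnnnnnnnqqqqqqqq

Reading off run lengths: a runs 8, 10, 12, 14; n runs 6, 8, 10, 12; q runs 4, 5, 6, 7 — each is linear in n, where the shown terms are n = 3, 4, 5, 6.
For the next term, n = 7, so the run lengths are 16, 14, 8.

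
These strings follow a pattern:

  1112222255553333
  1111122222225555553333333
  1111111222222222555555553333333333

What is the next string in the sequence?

1111111112222222222255555555553333333333333

Reading off run lengths: 1 runs 3, 5, 7; 2 runs 5, 7, 9; 5 runs 4, 6, 8; 3 runs 4, 7, 10 — each is linear in n (n = 1, 2, …).
Setting n = 4 gives 9, 11, 10, 13 characters in each block.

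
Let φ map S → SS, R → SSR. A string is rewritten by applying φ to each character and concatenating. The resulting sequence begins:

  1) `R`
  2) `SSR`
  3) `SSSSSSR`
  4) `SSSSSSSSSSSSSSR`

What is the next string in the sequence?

SSSSSSSSSSSSSSSSSSSSSSSSSSSSSSR

Replace each of the 15 characters of SSSSSSSSSSSSSSR in place — SS SS SS SS SS SS SS SS SS SS SS SS SS SS SSR — and concatenate.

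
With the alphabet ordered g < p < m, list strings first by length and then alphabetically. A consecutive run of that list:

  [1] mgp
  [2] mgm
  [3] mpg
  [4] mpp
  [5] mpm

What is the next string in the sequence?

mmg

The successor of mpm increments the rightmost position that isn't already m and resets every position after it to g.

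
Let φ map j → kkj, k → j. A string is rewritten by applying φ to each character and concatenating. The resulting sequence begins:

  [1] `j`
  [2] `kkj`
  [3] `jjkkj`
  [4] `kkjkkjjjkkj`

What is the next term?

Apply φ to kkjkkjjjkkj symbol by symbol: k→j, k→j, j→kkj, k→j, k→j, j→kkj, j→kkj, j→kkj, k→j, k→j, j→kkj; joined: j j kkj j j kkj kkj kkj j j kkj.

jjkkjjjkkjkkjkkjjjkkj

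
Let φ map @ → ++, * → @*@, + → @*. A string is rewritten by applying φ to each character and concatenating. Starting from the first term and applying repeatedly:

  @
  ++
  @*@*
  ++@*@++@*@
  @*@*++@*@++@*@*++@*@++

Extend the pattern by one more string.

++@*@++@*@@*@*++@*@++@*@*++@*@++@*@@*@*++@*@++@*@*

Replace each of the 22 characters of @*@*++@*@++@*@*++@*@++ in place — ++ @*@ ++ @*@ @* @* ++ @*@ ++ @* @* ++ @*@ ++ @*@ @* @* ++ @*@ ++ @* @* — and concatenate.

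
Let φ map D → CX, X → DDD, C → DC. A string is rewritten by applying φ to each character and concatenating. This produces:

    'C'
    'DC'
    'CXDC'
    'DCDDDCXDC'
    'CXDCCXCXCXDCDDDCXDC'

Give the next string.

DCDDDCXDCDCDDDDCDDDDCDDDCXDCCXCXCXDCDDDCXDC

Replace each of the 19 characters of CXDCCXCXCXDCDDDCXDC in place — DC DDD CX DC DC DDD DC DDD DC DDD CX DC CX CX CX DC DDD CX DC — and concatenate.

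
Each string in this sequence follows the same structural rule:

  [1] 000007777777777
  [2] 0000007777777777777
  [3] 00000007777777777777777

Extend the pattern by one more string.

000000007777777777777777777

Term n consists of n+2 0's, followed by 3n+1 7's, where the shown terms are n = 3, 4, 5.
At n = 6 the blocks have lengths 8, 19.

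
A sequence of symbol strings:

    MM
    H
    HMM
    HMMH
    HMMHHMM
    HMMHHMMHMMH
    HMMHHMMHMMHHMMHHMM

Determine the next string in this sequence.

HMMHHMMHMMHHMMHHMMHMMHHMMHMMH

This is a Fibonacci-style word recurrence s(k) = s(k−1)·s(k−2): e.g. H·MM = HMM.
The next term joins HMMHHMMHMMHHMMHHMM and HMMHHMMHMMH.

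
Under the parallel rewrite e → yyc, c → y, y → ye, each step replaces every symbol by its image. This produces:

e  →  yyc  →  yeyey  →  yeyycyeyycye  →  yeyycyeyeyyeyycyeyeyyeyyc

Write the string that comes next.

Rewriting the 25 symbols of yeyycyeyeyyeyycyeyeyyeyyc one by one yields ye yyc ye ye y ye yyc ye yyc ye ye yyc ye ye y ye yyc ye yyc ye ye yyc ye ye y; concatenated:

yeyycyeyeyyeyycyeyycyeyeyycyeyeyyeyycyeyycyeyeyycyeyey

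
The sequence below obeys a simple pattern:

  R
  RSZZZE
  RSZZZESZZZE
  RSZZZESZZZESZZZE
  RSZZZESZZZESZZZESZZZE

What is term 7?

The strings grow by a fixed suffix SZZZE each time.
From RSZZZESZZZESZZZESZZZE, 2 further steps: RSZZZESZZZESZZZESZZZE → RSZZZESZZZESZZZESZZZESZZZE → (answer).

RSZZZESZZZESZZZESZZZESZZZESZZZE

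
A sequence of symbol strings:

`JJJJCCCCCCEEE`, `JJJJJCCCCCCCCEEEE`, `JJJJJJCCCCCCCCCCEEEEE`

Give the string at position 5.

JJJJJJJJCCCCCCCCCCCCCCEEEEEEE

Each string has the form J^{n+2} C^{2n+2} E^{n+1}, where the shown terms are n = 2, 3, 4.
At n = 6 the blocks have lengths 8, 14, 7.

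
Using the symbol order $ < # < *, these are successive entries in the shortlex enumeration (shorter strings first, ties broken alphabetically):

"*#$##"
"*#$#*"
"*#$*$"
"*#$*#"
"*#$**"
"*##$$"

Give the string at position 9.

*###$

Continuing the enumeration 3 steps past *##$$: *##$$ → *##$# → *##$* → (answer).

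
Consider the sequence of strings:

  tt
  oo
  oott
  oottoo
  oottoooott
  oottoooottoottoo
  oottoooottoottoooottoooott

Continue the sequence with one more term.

From term 3 onward, concatenate the last term with the second-to-last: oo·tt = oott, oott·oo = oottoo, …
The next term joins oottoooottoottoooottoooott and oottoooottoottoo.

oottoooottoottoooottoooottoottoooottoottoo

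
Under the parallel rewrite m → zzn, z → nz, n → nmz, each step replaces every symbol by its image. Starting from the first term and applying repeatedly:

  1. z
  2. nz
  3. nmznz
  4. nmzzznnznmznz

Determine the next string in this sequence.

nmzzznnznznznmznmznznmzzznnznmznz

φ(nmzzznnznmznz) expands symbol-by-symbol to nmz zzn nz nz nz nmz nmz nz nmz zzn nz nmz nz; joining the 13 pieces gives the next term.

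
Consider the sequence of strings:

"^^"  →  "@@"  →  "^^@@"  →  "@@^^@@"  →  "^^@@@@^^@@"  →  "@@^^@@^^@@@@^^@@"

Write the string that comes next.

^^@@@@^^@@@@^^@@^^@@@@^^@@

This is a Fibonacci-style word recurrence s(k) = s(k−2)·s(k−1): e.g. ^^·@@ = ^^@@.
So term 7 is ^^@@@@^^@@·@@^^@@^^@@@@^^@@.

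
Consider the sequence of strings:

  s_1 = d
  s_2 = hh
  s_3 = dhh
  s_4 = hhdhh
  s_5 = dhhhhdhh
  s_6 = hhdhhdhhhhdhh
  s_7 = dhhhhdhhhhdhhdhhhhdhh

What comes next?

Each term (from the third on) is the two preceding terms concatenated in order: term 3 = d·hh = dhh.
Continuing: hhdhhdhhhhdhh · dhhhhdhhhhdhhdhhhhdhh gives term 8.

hhdhhdhhhhdhhdhhhhdhhhhdhhdhhhhdhh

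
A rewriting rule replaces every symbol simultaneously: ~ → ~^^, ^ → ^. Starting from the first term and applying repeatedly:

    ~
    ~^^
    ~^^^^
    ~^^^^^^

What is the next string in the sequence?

Apply φ to ~^^^^^^ symbol by symbol: ~→~^^, ^→^, ^→^, ^→^, ^→^, ^→^, ^→^; joined: ~^^ ^ ^ ^ ^ ^ ^.

~^^^^^^^^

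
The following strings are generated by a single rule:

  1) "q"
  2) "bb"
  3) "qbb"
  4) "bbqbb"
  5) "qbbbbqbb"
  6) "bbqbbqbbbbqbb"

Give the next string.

From term 3 onward, concatenate the second-to-last term with the last: q·bb = qbb, bb·qbb = bbqbb, …
So term 7 is qbbbbqbb·bbqbbqbbbbqbb.

qbbbbqbbbbqbbqbbbbqbb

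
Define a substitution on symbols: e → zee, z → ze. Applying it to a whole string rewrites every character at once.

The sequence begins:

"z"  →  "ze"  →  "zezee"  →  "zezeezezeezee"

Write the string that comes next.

Applying the rule to each of the 13 symbols of zezeezezeezee gives the pieces ze zee ze zee zee ze zee ze zee zee ze zee zee, which concatenate to the answer.

zezeezezeezeezezeezezeezeezezeezee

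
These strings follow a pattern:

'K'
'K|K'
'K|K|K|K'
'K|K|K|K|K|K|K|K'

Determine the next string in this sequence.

s(k+1) = s(k)·|·s(k) — each term doubles the last with '|' between the halves.
So the next term is two copies of K|K|K|K|K|K|K|K with '|' between the halves.

K|K|K|K|K|K|K|K|K|K|K|K|K|K|K|K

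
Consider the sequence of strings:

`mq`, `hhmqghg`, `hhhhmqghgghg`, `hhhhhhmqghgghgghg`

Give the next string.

Every step adds hh to the front and ghg to the end of the previous string.
Applying this once more to hhhhhhmqghgghgghg:

hhhhhhhhmqghgghgghgghg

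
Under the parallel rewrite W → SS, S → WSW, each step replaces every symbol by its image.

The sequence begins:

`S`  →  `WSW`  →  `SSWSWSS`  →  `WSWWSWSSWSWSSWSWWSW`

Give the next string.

Rewriting the 19 symbols of WSWWSWSSWSWSSWSWWSW one by one yields SS WSW SS SS WSW SS WSW WSW SS WSW SS WSW WSW SS WSW SS SS WSW SS; concatenated:

SSWSWSSSSWSWSSWSWWSWSSWSWSSWSWWSWSSWSWSSSSWSWSS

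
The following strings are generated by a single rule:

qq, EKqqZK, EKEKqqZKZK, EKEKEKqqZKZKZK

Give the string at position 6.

EKEKEKEKEKqqZKZKZKZKZK

Every step adds EK to the front and ZK to the end of the previous string.
From EKEKEKqqZKZKZK, 2 further steps: EKEKEKqqZKZKZK → EKEKEKEKqqZKZKZKZK → (answer).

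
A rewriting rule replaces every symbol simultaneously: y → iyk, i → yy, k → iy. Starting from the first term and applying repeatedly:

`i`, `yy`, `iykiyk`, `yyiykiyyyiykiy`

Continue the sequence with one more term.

iykiykyyiykiyyyiykiykiykyyiykiyyyiyk

Replace each of the 14 characters of yyiykiyyyiykiy in place — iyk iyk yy iyk iy yy iyk iyk iyk yy iyk iy yy iyk — and concatenate.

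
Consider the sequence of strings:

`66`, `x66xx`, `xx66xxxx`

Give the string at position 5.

s(k+1) = x·s(k)·xx, so each term gains x as a prefix and xx as a suffix.
From xx66xxxx, 2 further steps: xx66xxxx → xxx66xxxxxx → (answer).

xxxx66xxxxxxxx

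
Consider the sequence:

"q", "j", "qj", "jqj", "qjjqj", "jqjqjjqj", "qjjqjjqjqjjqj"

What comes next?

Each term (from the third on) is the two preceding terms concatenated in order: term 3 = q·j = qj.
Continuing: jqjqjjqj · qjjqjjqjqjjqj gives term 8.

jqjqjjqjqjjqjjqjqjjqj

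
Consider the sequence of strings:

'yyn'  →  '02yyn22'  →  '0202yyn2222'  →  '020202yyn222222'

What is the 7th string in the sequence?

Every step adds 02 to the front and 22 to the end of the previous string.
From 020202yyn222222, 3 further steps: 020202yyn222222 → 02020202yyn22222222 → 0202020202yyn2222222222 → (answer).

020202020202yyn222222222222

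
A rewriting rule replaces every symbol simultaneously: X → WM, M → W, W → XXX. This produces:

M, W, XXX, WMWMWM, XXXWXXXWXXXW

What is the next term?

WMWMWMXXXWMWMWMXXXWMWMWMXXX

Apply φ to XXXWXXXWXXXW symbol by symbol: X→WM, X→WM, X→WM, W→XXX, X→WM, X→WM, X→WM, W→XXX, X→WM, X→WM, X→WM, W→XXX; joined: WM WM WM XXX WM WM WM XXX WM WM WM XXX.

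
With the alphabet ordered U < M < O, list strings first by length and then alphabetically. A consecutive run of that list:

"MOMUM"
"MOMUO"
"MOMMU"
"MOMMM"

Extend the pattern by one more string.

MOMMO

Find the rightmost character of MOMMM below O, bump it to the next letter, and reset everything to its right to U.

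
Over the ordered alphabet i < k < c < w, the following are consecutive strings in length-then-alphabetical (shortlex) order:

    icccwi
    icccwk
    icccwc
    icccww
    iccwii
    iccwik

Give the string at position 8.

iccwiw

Continuing the enumeration 2 steps past iccwik: iccwik → iccwic → (answer).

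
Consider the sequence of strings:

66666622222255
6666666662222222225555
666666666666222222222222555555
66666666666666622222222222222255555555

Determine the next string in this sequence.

The n-th term is 3n 6's then 3n 2's then 2n-2 5's, where the shown terms are n = 2, 3, 4, 5.
At n = 6 the blocks have lengths 18, 18, 10.

6666666666666666662222222222222222225555555555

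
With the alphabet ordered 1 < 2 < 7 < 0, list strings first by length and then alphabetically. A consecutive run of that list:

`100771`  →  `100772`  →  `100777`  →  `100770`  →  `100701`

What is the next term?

100702

The successor of 100701 increments the rightmost position that isn't already 0 and resets every position after it to 1.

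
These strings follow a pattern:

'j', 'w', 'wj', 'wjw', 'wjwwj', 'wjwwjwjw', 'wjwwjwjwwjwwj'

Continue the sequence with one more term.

Each term (from the third on) is the previous term followed by the one before it: term 3 = w·j = wj.
The next term joins wjwwjwjwwjwwj and wjwwjwjw.

wjwwjwjwwjwwjwjwwjwjw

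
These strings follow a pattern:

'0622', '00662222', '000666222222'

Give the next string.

0000666622222222

Term n consists of n 0's, followed by n 6's, followed by 2n 2's (n = 1, 2, …).
For the next term, n = 4, so the run lengths are 4, 4, 8.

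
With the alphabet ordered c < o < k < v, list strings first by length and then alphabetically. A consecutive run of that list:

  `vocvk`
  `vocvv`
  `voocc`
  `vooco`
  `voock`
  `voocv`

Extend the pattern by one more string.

voooc

Treat voocv as a base-4 numeral over the given alphabet and add one, carrying through any trailing v's.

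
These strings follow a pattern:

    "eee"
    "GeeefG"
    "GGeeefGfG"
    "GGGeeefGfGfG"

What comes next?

Each term wraps the previous one in G on the left and fG on the right.
So the next term is G·GGGeeefGfGfG·fG.

GGGGeeefGfGfGfG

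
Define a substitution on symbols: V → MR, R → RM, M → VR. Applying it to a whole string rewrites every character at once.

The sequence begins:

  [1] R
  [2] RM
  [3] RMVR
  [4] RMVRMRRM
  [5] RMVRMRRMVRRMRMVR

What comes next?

Applying the rule to each of the 16 symbols of RMVRMRRMVRRMRMVR gives the pieces RM VR MR RM VR RM RM VR MR RM RM VR RM VR MR RM, which concatenate to the answer.

RMVRMRRMVRRMRMVRMRRMRMVRRMVRMRRM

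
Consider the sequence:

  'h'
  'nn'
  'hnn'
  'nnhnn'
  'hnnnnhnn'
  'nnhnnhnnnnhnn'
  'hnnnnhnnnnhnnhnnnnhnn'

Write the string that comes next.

Each term (from the third on) is the two preceding terms concatenated in order: term 3 = h·nn = hnn.
So term 8 is nnhnnhnnnnhnn·hnnnnhnnnnhnnhnnnnhnn.

nnhnnhnnnnhnnhnnnnhnnnnhnnhnnnnhnn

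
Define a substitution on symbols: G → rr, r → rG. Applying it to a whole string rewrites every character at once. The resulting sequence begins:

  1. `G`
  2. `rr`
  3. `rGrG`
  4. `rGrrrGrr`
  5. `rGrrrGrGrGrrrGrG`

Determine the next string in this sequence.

rGrrrGrGrGrrrGrrrGrrrGrGrGrrrGrr

Replace each of the 16 characters of rGrrrGrGrGrrrGrG in place — rG rr rG rG rG rr rG rr rG rr rG rG rG rr rG rr — and concatenate.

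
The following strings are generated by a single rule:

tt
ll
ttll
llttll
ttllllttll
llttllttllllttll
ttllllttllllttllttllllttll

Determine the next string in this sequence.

llttllttllllttllttllllttllllttllttllllttll

This is a Fibonacci-style word recurrence s(k) = s(k−2)·s(k−1): e.g. tt·ll = ttll.
So term 8 is llttllttllllttll·ttllllttllllttllttllllttll.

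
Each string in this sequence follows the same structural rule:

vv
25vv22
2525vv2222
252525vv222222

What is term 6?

2525252525vv2222222222

Each term wraps the previous one in 25 on the left and 22 on the right.
From 252525vv222222, 2 further steps: 252525vv222222 → 25252525vv22222222 → (answer).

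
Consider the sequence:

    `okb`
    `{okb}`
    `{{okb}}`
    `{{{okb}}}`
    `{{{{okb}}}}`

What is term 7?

{{{{{{okb}}}}}}

s(k+1) = {·s(k)·}, so each term gains { as a prefix and } as a suffix.
From {{{{okb}}}}, 2 further steps: {{{{okb}}}} → {{{{{okb}}}}} → (answer).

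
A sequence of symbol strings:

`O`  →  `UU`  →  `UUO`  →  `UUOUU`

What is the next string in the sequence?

Each term (from the third on) is the previous term followed by the one before it: term 3 = UU·O = UUO.
The next term joins UUOUU and UUO.

UUOUUUUO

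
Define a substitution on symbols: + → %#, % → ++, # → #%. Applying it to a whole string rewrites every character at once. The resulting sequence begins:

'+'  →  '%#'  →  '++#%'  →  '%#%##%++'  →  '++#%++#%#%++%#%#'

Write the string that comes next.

φ(++#%++#%#%++%#%#) expands symbol-by-symbol to %# %# #% ++ %# %# #% ++ #% ++ %# %# ++ #% ++ #%; joining the 16 pieces gives the next term.

%#%##%++%#%##%++#%++%#%#++#%++#%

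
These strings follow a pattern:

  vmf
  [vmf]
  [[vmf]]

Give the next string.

Every step adds [ to the front and ] to the end of the previous string.
One more step from [[vmf]] gives the answer.

[[[vmf]]]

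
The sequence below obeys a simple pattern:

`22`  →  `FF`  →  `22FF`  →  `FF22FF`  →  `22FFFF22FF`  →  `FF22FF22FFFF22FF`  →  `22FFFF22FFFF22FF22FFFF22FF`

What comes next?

FF22FF22FFFF22FF22FFFF22FFFF22FF22FFFF22FF

From term 3 onward, concatenate the second-to-last term with the last: 22·FF = 22FF, FF·22FF = FF22FF, …
So term 8 is FF22FF22FFFF22FF·22FFFF22FFFF22FF22FFFF22FF.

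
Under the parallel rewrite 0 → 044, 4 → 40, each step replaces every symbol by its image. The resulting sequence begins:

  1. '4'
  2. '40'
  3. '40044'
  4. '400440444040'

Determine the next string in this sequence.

Apply φ to 400440444040 symbol by symbol: 4→40, 0→044, 0→044, 4→40, 4→40, 0→044, 4→40, 4→40, 4→40, 0→044, 4→40, 0→044; joined: 40 044 044 40 40 044 40 40 40 044 40 044.

40044044404004440404004440044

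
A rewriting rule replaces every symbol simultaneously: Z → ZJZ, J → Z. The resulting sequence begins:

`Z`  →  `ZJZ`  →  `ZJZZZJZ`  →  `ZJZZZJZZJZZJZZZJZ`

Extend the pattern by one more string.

φ(ZJZZZJZZJZZJZZZJZ) expands symbol-by-symbol to ZJZ Z ZJZ ZJZ ZJZ Z ZJZ ZJZ Z ZJZ ZJZ Z ZJZ ZJZ ZJZ Z ZJZ; joining the 17 pieces gives the next term.

ZJZZZJZZJZZJZZZJZZJZZZJZZJZZZJZZJZZJZZZJZ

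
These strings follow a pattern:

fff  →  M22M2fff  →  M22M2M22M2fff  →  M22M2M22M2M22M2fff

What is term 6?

Each term is the previous one with M22M2 prepended.
From M22M2M22M2M22M2fff, 2 further steps: M22M2M22M2M22M2fff → M22M2M22M2M22M2M22M2fff → (answer).

M22M2M22M2M22M2M22M2M22M2fff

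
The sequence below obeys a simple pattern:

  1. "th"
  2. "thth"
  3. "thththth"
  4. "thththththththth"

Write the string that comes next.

thththththththththththththththth

Every step duplicates the string.
So the next term is two copies of thththththththth.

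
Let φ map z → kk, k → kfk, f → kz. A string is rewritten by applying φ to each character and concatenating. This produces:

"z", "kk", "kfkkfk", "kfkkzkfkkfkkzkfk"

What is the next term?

Replace each of the 16 characters of kfkkzkfkkfkkzkfk in place — kfk kz kfk kfk kk kfk kz kfk kfk kz kfk kfk kk kfk kz kfk — and concatenate.

kfkkzkfkkfkkkkfkkzkfkkfkkzkfkkfkkkkfkkzkfk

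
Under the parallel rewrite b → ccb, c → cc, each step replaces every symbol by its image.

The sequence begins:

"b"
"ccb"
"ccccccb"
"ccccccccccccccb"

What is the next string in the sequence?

ccccccccccccccccccccccccccccccb

Applying the rule to each of the 15 symbols of ccccccccccccccb gives the pieces cc cc cc cc cc cc cc cc cc cc cc cc cc cc ccb, which concatenate to the answer.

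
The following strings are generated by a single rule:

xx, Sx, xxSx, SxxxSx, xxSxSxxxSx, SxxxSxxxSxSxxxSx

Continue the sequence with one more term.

xxSxSxxxSxSxxxSxxxSxSxxxSx

From term 3 onward, concatenate the second-to-last term with the last: xx·Sx = xxSx, Sx·xxSx = SxxxSx, …
Continuing: xxSxSxxxSx · SxxxSxxxSxSxxxSx gives term 7.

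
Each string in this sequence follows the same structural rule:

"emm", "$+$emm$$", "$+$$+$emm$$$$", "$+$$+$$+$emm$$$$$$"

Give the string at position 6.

Every step adds $+$ to the front and $$ to the end of the previous string.
From $+$$+$$+$emm$$$$$$, 2 further steps: $+$$+$$+$emm$$$$$$ → $+$$+$$+$$+$emm$$$$$$$$ → (answer).

$+$$+$$+$$+$$+$emm$$$$$$$$$$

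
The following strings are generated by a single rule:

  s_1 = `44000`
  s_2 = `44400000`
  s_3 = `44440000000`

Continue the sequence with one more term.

44444000000000

The n-th term is n 4's then 2n-1 0's, where the shown terms are n = 2, 3, 4.
For the next term, n = 5, so the run lengths are 5, 9.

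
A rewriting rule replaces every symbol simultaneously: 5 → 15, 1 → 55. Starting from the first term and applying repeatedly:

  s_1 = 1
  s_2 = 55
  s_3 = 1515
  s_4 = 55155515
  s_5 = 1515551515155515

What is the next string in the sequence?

Replace each of the 16 characters of 1515551515155515 in place — 55 15 55 15 15 15 55 15 55 15 55 15 15 15 55 15 — and concatenate.

55155515151555155515551515155515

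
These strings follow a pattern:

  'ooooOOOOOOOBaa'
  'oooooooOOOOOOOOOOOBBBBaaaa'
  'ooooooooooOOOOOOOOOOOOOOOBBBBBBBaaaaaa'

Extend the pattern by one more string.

Each string has the form o^{3n+1} O^{4n+3} B^{3n-2} a^{2n} (n = 1, 2, …).
At n = 4 the blocks have lengths 13, 19, 10, 8.

oooooooooooooOOOOOOOOOOOOOOOOOOOBBBBBBBBBBaaaaaaaa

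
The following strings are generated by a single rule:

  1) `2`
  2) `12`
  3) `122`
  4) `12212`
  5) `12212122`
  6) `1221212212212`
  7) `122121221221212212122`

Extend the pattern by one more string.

1221212212212122121221221212212212

Each term (from the third on) is the previous term followed by the one before it: term 3 = 12·2 = 122.
So term 8 is 122121221221212212122·1221212212212.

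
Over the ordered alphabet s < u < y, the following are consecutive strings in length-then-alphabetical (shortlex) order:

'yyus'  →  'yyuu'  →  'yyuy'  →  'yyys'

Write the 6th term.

yyyy

Stepping forward 2 times from yyys: yyys → yyyu, then the target.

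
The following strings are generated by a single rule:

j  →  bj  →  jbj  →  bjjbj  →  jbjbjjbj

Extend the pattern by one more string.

This is a Fibonacci-style word recurrence s(k) = s(k−2)·s(k−1): e.g. j·bj = jbj.
So term 6 is bjjbj·jbjbjjbj.

bjjbjjbjbjjbj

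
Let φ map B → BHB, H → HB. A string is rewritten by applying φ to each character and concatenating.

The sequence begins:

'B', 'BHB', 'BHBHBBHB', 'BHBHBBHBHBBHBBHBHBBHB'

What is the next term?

BHBHBBHBHBBHBBHBHBBHBHBBHBBHBHBBHBBHBHBBHBHBBHBBHBHBBHB

φ(BHBHBBHBHBBHBBHBHBBHB) expands symbol-by-symbol to BHB HB BHB HB BHB BHB HB BHB HB BHB BHB HB BHB BHB HB BHB HB BHB BHB HB BHB; joining the 21 pieces gives the next term.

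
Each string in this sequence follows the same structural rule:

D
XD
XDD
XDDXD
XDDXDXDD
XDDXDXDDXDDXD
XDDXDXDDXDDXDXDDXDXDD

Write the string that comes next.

This is a Fibonacci-style word recurrence s(k) = s(k−1)·s(k−2): e.g. XD·D = XDD.
Continuing: XDDXDXDDXDDXDXDDXDXDD · XDDXDXDDXDDXD gives term 8.

XDDXDXDDXDDXDXDDXDXDDXDDXDXDDXDDXD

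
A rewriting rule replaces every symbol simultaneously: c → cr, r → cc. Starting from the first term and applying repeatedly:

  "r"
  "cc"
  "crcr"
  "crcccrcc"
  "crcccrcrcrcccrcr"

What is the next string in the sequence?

Rewriting the 16 symbols of crcccrcrcrcccrcr one by one yields cr cc cr cr cr cc cr cc cr cc cr cr cr cc cr cc; concatenated:

crcccrcrcrcccrcccrcccrcrcrcccrcc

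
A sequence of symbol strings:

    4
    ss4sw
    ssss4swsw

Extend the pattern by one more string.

Each term wraps the previous one in ss on the left and sw on the right.
Applying this once more to ssss4swsw:

ssssss4swswsw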